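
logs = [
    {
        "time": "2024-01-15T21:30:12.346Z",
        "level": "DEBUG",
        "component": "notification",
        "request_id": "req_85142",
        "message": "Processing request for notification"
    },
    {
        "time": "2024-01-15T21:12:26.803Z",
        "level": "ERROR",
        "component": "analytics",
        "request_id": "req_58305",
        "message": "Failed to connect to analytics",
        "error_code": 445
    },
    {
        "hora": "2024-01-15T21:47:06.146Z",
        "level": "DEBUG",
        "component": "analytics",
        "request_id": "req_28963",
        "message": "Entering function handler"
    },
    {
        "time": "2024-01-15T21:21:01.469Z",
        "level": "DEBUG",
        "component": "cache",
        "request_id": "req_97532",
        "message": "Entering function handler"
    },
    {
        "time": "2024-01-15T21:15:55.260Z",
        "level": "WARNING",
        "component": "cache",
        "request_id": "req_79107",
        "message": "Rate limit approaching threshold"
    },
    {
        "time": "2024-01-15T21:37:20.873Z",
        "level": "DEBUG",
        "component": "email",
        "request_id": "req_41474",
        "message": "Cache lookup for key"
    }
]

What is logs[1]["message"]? "Failed to connect to analytics"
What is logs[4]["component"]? "cache"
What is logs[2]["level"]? "DEBUG"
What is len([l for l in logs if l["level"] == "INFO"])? 0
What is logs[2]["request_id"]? "req_28963"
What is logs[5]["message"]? "Cache lookup for key"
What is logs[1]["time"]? "2024-01-15T21:12:26.803Z"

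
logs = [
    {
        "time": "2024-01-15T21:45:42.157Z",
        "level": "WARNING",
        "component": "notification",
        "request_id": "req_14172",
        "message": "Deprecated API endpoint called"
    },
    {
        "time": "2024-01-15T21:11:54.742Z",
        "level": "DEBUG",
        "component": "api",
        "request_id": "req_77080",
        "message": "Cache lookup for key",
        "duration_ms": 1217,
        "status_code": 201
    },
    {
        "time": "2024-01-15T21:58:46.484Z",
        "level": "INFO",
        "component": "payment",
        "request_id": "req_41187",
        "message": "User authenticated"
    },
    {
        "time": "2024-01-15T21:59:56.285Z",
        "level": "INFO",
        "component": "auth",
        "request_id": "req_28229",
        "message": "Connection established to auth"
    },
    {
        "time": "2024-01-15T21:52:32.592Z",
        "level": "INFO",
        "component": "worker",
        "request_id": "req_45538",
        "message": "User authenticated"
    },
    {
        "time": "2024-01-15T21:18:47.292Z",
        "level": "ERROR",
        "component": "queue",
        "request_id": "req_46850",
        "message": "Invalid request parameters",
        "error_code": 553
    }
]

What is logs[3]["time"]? "2024-01-15T21:59:56.285Z"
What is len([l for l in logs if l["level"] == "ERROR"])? 1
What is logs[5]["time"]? "2024-01-15T21:18:47.292Z"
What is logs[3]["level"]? "INFO"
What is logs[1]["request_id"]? "req_77080"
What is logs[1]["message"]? "Cache lookup for key"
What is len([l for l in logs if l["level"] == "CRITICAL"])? 0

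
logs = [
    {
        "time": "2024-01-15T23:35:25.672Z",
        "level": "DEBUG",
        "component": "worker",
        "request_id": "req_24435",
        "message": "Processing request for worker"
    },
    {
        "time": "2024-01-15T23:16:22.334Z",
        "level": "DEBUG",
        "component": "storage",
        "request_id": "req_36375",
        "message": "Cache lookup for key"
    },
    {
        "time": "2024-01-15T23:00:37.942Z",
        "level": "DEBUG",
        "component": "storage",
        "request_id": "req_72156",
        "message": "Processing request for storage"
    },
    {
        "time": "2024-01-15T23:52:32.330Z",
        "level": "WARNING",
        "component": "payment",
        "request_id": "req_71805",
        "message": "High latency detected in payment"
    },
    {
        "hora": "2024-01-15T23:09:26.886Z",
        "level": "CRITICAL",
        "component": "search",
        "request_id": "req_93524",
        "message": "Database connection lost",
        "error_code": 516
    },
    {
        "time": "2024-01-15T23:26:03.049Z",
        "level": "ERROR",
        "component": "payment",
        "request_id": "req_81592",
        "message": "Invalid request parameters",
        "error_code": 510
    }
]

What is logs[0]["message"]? "Processing request for worker"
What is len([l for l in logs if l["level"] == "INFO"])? 0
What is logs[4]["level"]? "CRITICAL"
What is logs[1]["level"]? "DEBUG"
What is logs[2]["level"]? "DEBUG"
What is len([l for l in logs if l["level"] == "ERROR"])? 1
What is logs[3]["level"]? "WARNING"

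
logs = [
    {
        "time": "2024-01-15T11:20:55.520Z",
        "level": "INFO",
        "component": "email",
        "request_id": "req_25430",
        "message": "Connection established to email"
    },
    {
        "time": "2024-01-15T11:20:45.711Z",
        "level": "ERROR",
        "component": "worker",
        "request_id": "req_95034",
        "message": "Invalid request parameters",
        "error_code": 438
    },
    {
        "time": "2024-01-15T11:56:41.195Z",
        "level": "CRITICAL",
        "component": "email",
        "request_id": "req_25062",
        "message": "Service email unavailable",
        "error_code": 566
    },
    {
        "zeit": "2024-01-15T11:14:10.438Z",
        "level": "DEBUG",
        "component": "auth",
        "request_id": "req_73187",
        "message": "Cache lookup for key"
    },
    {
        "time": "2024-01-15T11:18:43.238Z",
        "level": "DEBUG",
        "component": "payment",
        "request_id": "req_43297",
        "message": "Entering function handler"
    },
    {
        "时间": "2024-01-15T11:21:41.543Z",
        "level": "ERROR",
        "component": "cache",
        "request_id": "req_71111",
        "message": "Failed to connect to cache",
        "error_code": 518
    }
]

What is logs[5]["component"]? "cache"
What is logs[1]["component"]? "worker"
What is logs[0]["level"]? "INFO"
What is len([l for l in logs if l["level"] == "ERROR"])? 2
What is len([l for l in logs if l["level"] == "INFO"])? 1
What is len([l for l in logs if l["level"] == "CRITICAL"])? 1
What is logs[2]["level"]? "CRITICAL"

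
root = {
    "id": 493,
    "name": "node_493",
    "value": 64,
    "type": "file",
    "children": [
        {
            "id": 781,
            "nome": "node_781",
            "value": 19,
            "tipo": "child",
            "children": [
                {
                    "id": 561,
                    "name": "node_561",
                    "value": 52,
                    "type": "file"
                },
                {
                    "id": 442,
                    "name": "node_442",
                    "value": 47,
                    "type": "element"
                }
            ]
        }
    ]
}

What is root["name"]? "node_493"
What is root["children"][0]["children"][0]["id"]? 561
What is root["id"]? 493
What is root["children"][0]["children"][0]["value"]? 52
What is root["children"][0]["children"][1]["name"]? "node_442"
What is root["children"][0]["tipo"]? "child"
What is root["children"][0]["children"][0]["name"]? "node_561"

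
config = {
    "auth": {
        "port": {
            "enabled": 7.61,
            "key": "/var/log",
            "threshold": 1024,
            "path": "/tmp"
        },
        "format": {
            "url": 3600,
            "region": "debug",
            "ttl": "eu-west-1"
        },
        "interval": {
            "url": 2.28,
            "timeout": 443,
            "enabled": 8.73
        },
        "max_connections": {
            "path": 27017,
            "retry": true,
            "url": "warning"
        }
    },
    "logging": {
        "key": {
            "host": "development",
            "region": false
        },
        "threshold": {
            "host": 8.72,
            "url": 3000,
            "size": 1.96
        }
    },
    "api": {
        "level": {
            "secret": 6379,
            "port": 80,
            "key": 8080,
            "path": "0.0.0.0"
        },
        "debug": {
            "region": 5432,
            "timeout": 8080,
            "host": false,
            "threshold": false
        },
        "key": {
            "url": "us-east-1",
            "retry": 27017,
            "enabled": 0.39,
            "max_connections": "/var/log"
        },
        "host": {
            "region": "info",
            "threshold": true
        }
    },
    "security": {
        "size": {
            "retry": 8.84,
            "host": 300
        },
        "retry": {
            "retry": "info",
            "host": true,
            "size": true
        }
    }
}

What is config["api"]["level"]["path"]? "0.0.0.0"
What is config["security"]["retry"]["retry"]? "info"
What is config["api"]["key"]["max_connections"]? "/var/log"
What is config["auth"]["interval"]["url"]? 2.28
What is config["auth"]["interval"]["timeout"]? 443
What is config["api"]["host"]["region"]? "info"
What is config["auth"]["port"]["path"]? "/tmp"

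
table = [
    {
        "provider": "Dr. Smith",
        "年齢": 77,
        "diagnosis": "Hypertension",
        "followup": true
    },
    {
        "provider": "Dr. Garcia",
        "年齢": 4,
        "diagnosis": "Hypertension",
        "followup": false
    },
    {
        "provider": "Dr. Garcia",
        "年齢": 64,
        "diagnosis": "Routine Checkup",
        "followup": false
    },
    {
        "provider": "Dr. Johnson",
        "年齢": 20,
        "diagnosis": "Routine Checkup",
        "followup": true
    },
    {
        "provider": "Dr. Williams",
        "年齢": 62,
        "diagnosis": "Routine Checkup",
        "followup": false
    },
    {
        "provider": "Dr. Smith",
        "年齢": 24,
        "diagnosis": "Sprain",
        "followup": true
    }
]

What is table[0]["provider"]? "Dr. Smith"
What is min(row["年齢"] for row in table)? 4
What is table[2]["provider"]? "Dr. Garcia"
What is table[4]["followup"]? False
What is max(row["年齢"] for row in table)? 77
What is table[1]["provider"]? "Dr. Garcia"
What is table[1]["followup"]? False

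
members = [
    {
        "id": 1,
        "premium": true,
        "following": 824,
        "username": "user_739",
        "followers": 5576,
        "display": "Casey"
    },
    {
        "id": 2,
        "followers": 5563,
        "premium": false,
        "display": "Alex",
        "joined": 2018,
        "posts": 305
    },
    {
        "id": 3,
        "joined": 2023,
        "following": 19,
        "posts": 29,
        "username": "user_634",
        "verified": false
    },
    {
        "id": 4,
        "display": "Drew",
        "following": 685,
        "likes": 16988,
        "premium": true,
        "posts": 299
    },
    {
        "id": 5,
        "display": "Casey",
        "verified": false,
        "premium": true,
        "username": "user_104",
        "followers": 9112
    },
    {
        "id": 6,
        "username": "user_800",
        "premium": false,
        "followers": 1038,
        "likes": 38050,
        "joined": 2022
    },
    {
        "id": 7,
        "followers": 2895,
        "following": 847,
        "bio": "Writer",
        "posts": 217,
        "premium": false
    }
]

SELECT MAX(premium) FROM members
True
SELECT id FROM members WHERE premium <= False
[2, 6, 7]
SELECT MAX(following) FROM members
847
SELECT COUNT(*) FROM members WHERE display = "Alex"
1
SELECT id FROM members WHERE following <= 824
[1, 3, 4]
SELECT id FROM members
[1, 2, 3, 4, 5, 6, 7]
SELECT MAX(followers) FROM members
9112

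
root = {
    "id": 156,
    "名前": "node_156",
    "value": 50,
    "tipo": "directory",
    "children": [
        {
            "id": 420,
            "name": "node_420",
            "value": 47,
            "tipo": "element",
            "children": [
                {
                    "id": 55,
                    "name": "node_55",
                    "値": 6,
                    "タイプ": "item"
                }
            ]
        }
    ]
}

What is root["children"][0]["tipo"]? "element"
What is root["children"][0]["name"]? "node_420"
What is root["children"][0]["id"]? 420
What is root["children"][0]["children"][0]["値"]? 6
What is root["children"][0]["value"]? 47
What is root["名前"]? "node_156"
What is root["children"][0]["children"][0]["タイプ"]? "item"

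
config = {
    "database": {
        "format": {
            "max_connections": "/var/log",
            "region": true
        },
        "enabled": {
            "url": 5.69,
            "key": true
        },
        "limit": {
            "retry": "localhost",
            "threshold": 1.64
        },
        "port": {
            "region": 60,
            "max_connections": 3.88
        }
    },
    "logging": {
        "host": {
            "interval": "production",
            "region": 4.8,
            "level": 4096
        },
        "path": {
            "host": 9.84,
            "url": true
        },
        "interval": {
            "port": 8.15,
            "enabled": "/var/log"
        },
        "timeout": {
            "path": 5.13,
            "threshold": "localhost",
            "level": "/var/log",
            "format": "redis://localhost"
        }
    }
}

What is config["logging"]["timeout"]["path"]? 5.13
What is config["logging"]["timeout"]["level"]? "/var/log"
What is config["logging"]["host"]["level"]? 4096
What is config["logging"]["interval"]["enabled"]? "/var/log"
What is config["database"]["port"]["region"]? 60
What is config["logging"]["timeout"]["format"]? "redis://localhost"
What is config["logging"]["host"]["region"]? 4.8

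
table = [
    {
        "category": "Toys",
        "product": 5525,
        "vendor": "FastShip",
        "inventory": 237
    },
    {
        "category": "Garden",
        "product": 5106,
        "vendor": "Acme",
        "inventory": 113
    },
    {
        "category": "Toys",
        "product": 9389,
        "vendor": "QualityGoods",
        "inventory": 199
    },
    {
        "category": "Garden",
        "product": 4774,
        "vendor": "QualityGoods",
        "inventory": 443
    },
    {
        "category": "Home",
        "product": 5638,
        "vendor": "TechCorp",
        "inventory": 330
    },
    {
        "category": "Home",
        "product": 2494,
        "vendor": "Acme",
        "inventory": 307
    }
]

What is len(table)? 6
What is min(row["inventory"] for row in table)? 113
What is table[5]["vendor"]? "Acme"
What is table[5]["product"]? 2494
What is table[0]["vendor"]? "FastShip"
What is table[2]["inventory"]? 199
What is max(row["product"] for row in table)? 9389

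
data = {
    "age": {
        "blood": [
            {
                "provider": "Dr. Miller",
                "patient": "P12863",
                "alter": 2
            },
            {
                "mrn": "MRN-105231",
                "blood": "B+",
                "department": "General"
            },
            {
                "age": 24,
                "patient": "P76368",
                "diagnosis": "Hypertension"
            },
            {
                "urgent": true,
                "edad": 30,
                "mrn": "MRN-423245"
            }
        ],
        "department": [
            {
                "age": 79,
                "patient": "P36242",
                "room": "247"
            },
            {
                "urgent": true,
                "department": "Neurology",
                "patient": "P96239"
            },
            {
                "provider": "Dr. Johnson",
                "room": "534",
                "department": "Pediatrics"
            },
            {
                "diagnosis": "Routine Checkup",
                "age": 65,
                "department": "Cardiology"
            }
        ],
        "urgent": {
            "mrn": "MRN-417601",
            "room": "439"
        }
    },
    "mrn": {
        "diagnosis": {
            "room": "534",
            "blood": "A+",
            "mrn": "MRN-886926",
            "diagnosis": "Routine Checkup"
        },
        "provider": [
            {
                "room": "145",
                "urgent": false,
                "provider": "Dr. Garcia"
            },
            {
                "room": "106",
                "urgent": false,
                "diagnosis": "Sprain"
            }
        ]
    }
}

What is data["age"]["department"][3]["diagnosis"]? "Routine Checkup"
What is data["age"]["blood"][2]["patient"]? "P76368"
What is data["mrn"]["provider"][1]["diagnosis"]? "Sprain"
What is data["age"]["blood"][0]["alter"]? 2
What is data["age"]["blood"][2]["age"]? 24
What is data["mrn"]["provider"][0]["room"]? "145"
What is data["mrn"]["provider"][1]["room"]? "106"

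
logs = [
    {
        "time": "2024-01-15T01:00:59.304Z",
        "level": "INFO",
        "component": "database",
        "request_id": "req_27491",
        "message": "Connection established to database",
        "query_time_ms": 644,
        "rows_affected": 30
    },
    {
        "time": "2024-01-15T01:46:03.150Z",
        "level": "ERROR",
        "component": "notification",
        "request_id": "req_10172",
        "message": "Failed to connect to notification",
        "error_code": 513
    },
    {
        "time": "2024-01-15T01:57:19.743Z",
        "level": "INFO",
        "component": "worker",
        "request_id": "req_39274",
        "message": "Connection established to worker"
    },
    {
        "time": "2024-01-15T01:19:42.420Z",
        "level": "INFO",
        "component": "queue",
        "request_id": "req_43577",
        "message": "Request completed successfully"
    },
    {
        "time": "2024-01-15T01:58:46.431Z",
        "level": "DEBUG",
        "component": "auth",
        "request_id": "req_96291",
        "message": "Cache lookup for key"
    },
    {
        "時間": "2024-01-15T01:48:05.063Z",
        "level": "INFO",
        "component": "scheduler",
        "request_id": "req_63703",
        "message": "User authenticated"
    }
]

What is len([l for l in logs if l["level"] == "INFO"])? 4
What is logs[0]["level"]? "INFO"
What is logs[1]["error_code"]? 513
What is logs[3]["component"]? "queue"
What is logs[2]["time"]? "2024-01-15T01:57:19.743Z"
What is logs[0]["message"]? "Connection established to database"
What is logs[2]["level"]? "INFO"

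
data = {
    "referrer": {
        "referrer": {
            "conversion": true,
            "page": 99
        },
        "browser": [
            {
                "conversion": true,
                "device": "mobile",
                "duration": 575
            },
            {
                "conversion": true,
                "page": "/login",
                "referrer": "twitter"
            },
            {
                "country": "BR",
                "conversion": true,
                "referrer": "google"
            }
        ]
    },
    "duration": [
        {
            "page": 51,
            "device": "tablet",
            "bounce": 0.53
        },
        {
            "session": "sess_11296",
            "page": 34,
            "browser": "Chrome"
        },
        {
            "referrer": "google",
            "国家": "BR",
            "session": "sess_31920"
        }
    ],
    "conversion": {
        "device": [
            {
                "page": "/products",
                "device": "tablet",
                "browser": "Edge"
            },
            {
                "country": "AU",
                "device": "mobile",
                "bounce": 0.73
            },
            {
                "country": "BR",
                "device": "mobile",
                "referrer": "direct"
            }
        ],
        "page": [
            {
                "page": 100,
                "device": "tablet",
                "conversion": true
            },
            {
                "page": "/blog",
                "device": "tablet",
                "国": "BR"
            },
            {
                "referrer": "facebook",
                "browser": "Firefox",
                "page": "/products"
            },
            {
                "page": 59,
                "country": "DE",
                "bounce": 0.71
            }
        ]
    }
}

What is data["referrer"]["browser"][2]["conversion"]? True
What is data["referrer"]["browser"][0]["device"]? "mobile"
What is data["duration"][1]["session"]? "sess_11296"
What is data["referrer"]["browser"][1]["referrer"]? "twitter"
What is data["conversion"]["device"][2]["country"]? "BR"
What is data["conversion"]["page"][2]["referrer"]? "facebook"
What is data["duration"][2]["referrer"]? "google"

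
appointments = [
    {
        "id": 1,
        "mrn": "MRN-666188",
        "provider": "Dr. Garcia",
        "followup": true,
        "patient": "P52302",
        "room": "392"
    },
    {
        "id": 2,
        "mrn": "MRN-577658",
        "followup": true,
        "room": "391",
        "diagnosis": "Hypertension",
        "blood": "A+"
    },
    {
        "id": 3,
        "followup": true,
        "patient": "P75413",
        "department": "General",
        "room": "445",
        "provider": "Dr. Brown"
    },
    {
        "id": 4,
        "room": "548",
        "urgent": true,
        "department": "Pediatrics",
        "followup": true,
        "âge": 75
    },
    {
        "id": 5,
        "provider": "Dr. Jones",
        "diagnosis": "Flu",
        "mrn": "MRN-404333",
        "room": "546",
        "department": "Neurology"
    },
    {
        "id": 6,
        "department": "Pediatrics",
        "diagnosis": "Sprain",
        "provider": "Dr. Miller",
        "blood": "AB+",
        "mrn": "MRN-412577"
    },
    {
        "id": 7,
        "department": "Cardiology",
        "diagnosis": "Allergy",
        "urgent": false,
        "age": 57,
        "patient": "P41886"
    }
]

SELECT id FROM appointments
[1, 2, 3, 4, 5, 6, 7]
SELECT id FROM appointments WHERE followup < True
[]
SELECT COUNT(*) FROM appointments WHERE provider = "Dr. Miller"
1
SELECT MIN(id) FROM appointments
1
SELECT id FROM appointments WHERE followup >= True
[1, 2, 3, 4]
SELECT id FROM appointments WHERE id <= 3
[1, 2, 3]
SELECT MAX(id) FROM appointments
7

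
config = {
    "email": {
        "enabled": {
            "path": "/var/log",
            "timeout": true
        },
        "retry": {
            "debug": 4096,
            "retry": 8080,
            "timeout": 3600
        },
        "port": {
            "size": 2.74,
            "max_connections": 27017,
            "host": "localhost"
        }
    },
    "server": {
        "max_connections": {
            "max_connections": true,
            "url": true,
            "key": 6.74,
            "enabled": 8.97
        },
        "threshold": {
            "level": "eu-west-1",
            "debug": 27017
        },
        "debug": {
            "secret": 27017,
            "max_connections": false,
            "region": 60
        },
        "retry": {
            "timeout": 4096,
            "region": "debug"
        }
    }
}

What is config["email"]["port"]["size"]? 2.74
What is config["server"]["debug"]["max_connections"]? False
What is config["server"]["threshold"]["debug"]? 27017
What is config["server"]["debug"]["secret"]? 27017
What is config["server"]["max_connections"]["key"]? 6.74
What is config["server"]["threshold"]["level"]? "eu-west-1"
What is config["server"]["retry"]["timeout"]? 4096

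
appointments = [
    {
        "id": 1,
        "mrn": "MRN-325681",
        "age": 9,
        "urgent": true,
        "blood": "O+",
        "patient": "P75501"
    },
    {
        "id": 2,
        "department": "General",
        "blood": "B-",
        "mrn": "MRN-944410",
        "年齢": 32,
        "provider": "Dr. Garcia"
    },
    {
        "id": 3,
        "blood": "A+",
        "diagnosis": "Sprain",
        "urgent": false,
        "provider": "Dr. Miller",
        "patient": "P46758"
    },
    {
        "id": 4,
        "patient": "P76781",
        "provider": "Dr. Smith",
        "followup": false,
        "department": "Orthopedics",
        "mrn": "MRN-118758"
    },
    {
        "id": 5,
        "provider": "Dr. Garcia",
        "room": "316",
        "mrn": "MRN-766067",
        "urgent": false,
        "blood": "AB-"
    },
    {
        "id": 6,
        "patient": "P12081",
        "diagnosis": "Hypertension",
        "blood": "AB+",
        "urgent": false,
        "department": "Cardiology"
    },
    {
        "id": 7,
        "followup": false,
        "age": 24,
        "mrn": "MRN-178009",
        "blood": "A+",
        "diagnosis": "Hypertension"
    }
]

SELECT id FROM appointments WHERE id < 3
[1, 2]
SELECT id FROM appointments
[1, 2, 3, 4, 5, 6, 7]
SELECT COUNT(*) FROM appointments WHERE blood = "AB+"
1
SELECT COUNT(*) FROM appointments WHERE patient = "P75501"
1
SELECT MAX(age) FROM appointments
24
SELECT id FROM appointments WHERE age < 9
[]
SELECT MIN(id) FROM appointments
1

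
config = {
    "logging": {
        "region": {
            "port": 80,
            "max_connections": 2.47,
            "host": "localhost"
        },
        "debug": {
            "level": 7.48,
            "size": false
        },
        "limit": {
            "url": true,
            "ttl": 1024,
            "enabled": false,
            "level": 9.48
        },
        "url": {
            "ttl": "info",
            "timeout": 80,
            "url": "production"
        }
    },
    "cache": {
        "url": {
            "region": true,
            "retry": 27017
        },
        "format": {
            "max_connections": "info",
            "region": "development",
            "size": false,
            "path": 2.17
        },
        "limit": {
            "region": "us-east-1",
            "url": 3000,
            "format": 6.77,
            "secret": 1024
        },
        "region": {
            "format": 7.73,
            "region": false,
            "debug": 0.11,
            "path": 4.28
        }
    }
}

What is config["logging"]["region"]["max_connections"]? 2.47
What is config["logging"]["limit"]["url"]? True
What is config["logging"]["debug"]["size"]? False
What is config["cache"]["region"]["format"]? 7.73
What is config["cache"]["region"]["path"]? 4.28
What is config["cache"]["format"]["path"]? 2.17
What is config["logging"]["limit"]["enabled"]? False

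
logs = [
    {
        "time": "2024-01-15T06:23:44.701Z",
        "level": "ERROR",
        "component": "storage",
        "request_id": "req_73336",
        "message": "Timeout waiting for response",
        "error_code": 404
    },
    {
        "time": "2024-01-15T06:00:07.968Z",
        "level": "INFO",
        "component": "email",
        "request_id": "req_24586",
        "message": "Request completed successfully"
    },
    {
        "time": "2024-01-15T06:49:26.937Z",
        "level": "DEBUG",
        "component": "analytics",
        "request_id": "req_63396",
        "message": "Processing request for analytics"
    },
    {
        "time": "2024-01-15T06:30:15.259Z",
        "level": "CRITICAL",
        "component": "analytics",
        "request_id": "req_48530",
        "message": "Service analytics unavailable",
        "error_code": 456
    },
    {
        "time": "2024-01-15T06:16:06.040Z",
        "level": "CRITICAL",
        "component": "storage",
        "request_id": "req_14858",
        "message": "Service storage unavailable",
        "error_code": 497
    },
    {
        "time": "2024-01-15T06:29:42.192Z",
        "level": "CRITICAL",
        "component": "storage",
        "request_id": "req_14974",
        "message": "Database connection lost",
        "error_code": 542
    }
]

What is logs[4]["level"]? "CRITICAL"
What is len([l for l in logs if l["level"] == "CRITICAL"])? 3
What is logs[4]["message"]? "Service storage unavailable"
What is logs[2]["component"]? "analytics"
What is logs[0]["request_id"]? "req_73336"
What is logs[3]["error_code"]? 456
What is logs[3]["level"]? "CRITICAL"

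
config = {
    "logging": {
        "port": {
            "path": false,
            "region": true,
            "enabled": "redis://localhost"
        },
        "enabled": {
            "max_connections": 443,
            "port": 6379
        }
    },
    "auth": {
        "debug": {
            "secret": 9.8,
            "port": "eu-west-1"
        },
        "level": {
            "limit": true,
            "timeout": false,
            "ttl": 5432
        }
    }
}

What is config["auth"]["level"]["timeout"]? False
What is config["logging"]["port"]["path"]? False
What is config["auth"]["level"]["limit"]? True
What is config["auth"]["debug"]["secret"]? 9.8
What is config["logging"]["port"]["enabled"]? "redis://localhost"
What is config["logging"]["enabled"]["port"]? 6379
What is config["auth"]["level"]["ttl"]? 5432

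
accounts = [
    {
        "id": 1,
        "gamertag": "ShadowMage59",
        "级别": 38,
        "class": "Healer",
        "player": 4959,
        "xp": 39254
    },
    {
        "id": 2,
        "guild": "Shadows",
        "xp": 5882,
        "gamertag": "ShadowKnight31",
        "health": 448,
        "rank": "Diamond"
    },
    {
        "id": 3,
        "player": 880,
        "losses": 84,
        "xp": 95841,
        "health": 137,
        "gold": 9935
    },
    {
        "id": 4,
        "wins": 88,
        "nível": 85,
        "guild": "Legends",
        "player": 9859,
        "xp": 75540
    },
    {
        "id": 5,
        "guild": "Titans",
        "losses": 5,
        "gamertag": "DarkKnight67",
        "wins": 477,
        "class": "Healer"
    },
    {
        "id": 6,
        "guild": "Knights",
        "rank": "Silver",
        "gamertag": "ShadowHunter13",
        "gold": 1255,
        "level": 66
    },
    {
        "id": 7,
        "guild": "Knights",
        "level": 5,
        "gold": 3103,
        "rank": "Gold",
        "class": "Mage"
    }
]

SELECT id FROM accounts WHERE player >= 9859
[4]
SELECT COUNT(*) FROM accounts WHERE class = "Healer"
2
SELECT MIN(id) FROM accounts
1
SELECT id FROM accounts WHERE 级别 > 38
[]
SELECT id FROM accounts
[1, 2, 3, 4, 5, 6, 7]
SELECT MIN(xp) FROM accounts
5882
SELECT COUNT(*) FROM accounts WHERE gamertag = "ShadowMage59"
1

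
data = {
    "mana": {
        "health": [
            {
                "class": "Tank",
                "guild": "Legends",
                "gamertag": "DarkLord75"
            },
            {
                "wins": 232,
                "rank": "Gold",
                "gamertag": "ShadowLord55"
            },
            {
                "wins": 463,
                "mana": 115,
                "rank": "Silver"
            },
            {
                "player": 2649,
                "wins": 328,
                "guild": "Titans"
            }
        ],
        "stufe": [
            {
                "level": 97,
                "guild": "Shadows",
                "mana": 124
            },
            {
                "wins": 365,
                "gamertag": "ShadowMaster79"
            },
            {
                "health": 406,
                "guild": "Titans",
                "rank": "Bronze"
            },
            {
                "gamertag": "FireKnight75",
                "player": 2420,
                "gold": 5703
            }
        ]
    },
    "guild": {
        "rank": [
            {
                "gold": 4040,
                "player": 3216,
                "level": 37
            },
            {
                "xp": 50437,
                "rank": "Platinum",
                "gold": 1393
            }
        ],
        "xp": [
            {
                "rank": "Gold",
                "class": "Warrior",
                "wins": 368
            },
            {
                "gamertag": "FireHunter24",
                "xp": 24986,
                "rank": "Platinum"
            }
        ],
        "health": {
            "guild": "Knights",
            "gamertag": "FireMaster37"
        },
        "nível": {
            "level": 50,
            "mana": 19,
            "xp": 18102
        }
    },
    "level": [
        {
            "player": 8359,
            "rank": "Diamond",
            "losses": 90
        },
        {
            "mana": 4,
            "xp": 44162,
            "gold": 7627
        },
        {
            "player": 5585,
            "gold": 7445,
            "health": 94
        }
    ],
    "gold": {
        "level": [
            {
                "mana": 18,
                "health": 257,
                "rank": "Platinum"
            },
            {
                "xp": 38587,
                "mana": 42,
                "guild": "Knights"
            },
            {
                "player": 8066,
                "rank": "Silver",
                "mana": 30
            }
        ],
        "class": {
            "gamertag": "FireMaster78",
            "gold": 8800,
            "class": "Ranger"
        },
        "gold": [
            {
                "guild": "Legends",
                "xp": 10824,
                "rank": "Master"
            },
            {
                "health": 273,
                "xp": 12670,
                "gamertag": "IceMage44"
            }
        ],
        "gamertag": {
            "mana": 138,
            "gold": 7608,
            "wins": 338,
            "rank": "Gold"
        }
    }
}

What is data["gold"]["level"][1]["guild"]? "Knights"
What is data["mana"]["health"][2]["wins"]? 463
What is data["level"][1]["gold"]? 7627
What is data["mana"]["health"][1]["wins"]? 232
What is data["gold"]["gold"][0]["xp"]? 10824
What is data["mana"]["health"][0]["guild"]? "Legends"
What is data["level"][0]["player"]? 8359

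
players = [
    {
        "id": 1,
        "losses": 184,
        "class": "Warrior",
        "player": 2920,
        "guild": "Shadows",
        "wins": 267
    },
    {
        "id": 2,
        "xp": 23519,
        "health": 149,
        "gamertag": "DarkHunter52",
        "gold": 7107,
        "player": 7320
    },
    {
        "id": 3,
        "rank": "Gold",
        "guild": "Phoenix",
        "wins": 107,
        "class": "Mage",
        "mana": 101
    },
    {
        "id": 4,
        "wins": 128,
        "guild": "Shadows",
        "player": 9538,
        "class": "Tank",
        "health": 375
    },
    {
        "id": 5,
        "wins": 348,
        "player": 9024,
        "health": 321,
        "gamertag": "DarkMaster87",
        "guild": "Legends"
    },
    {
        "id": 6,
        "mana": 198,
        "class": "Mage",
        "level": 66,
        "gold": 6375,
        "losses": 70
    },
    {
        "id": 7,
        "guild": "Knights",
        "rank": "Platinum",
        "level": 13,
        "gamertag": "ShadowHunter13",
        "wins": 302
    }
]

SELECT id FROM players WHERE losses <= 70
[6]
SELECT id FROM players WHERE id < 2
[1]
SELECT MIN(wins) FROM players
107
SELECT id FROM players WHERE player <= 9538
[1, 2, 4, 5]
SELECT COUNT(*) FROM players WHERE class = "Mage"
2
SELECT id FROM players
[1, 2, 3, 4, 5, 6, 7]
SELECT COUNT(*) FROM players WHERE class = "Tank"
1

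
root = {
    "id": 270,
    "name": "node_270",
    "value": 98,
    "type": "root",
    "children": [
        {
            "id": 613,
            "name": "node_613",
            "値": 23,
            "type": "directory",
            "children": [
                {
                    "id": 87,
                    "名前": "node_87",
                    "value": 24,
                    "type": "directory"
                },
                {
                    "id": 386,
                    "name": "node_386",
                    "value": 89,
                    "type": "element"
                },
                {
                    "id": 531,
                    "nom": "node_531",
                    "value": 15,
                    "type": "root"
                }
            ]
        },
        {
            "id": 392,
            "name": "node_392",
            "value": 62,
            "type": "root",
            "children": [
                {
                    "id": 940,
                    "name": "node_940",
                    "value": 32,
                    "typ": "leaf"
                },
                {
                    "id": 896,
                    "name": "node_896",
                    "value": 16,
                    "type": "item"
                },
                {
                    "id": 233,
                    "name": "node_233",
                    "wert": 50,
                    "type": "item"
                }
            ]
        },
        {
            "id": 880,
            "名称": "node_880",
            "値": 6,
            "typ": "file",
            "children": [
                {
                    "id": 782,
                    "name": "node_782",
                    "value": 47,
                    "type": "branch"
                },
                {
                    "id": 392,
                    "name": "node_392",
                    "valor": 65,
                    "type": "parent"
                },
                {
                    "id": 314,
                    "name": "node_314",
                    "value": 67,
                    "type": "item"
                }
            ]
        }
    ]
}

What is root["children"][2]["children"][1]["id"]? 392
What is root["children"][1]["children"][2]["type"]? "item"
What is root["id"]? 270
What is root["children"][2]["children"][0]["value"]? 47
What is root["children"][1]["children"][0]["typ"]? "leaf"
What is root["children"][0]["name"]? "node_613"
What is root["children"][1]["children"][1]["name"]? "node_896"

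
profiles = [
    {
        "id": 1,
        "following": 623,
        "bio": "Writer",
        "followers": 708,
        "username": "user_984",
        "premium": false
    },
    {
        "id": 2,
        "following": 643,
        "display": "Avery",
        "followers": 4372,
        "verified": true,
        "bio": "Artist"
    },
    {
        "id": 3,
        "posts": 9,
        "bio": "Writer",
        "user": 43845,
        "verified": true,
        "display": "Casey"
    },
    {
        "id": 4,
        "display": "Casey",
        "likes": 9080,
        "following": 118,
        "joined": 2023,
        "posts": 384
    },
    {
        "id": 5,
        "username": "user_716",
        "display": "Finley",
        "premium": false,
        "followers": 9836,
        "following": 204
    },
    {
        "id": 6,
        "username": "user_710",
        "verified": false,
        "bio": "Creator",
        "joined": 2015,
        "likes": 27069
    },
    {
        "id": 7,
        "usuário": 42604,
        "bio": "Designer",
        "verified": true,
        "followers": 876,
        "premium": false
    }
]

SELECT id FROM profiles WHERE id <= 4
[1, 2, 3, 4]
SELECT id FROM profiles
[1, 2, 3, 4, 5, 6, 7]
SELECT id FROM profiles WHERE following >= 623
[1, 2]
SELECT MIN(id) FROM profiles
1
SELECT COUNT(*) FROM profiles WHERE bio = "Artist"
1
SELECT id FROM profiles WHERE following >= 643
[2]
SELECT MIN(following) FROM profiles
118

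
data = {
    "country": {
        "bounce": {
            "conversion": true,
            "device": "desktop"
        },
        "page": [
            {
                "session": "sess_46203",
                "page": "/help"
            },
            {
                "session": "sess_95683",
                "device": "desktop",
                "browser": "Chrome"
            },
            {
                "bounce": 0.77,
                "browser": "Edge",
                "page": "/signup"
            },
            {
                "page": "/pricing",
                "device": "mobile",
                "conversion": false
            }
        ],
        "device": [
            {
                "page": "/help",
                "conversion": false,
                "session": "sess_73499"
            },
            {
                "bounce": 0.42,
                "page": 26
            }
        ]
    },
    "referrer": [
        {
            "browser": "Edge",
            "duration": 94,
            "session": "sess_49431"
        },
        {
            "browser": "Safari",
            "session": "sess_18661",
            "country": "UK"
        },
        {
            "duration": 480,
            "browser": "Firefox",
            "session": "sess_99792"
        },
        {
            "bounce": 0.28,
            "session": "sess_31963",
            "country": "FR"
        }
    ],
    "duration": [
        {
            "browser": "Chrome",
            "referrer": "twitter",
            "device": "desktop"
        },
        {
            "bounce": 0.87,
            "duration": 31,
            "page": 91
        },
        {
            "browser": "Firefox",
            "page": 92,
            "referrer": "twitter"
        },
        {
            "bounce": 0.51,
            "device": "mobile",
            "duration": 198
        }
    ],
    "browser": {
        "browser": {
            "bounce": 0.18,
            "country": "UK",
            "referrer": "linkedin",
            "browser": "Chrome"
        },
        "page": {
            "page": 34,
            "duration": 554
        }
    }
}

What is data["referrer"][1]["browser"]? "Safari"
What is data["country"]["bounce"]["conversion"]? True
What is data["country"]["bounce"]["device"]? "desktop"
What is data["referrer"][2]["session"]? "sess_99792"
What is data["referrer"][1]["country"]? "UK"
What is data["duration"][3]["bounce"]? 0.51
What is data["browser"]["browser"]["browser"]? "Chrome"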